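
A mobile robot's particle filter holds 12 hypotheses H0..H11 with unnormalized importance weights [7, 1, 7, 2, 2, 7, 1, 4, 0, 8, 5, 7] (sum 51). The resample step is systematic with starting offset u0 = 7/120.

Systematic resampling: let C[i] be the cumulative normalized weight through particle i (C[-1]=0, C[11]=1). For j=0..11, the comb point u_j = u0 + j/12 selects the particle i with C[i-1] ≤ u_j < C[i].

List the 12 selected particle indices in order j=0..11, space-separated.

0 1 2 3 5 5 7 9 9 10 11 11

C = [7/51, 8/51, 5/17, 1/3, 19/51, 26/51, 9/17, 31/51, 31/51, 13/17, 44/51, 1]
j=0: u_0=7/120 ∈ [0, 7/51) → index 0
j=1: u_1=17/120 ∈ [7/51, 8/51) → index 1
j=2: u_2=9/40 ∈ [8/51, 5/17) → index 2
j=3: u_3=37/120 ∈ [5/17, 1/3) → index 3
j=4: u_4=47/120 ∈ [19/51, 26/51) → index 5
j=5: u_5=19/40 ∈ [19/51, 26/51) → index 5
j=6: u_6=67/120 ∈ [9/17, 31/51) → index 7
j=7: u_7=77/120 ∈ [31/51, 13/17) → index 9
j=8: u_8=29/40 ∈ [31/51, 13/17) → index 9
j=9: u_9=97/120 ∈ [13/17, 44/51) → index 10
j=10: u_10=107/120 ∈ [44/51, 1) → index 11
j=11: u_11=39/40 ∈ [44/51, 1) → index 11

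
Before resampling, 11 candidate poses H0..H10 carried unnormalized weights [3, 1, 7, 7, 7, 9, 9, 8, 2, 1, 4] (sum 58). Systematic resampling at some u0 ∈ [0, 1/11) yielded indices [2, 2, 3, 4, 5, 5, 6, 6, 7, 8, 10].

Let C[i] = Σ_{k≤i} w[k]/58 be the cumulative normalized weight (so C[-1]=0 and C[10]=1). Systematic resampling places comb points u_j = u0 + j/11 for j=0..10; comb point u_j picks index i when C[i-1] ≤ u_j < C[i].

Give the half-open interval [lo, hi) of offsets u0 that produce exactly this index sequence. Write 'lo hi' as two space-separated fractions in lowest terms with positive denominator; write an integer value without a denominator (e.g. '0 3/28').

C = [3/58, 2/29, 11/58, 9/29, 25/58, 17/29, 43/58, 51/58, 53/58, 27/29, 1]
j=0 picked index 2: u0 ∈ [2/29, 11/58)
j=1 picked index 2: u0 ∈ [-7/319, 63/638)
j=2 picked index 3: u0 ∈ [5/638, 41/319)
j=3 picked index 4: u0 ∈ [12/319, 101/638)
j=4 picked index 5: u0 ∈ [43/638, 71/319)
j=5 picked index 5: u0 ∈ [-15/638, 42/319)
j=6 picked index 6: u0 ∈ [13/319, 125/638)
j=7 picked index 6: u0 ∈ [-16/319, 67/638)
j=8 picked index 7: u0 ∈ [9/638, 97/638)
j=9 picked index 8: u0 ∈ [39/638, 61/638)
j=10 picked index 10: u0 ∈ [7/319, 1/11)
intersection: [2/29, 1/11)

2/29 1/11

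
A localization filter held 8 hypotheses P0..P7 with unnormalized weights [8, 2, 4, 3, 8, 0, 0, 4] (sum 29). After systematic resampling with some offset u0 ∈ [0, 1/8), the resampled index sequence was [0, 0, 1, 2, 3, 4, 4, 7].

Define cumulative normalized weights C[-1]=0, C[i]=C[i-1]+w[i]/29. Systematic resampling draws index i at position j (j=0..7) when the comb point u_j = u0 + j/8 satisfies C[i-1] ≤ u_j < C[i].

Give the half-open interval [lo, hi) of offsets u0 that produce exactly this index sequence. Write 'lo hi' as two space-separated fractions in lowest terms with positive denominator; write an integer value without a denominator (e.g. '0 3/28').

3/116 5/58

C = [8/29, 10/29, 14/29, 17/29, 25/29, 25/29, 25/29, 1]
j=0 picked index 0: u0 ∈ [0, 8/29)
j=1 picked index 0: u0 ∈ [-1/8, 35/232)
j=2 picked index 1: u0 ∈ [3/116, 11/116)
j=3 picked index 2: u0 ∈ [-7/232, 25/232)
j=4 picked index 3: u0 ∈ [-1/58, 5/58)
j=5 picked index 4: u0 ∈ [-9/232, 55/232)
j=6 picked index 4: u0 ∈ [-19/116, 13/116)
j=7 picked index 7: u0 ∈ [-3/232, 1/8)
intersection: [3/116, 5/58)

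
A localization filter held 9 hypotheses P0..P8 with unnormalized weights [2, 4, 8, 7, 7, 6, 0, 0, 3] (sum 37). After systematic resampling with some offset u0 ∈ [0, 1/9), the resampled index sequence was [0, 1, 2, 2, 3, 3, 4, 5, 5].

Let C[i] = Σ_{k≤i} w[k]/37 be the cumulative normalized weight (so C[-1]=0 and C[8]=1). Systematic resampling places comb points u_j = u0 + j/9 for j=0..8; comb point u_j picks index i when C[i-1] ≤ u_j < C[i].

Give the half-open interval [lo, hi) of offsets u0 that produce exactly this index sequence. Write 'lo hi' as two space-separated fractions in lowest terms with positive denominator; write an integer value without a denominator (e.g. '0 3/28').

C = [2/37, 6/37, 14/37, 21/37, 28/37, 34/37, 34/37, 34/37, 1]
j=0 picked index 0: u0 ∈ [0, 2/37)
j=1 picked index 1: u0 ∈ [-19/333, 17/333)
j=2 picked index 2: u0 ∈ [-20/333, 52/333)
j=3 picked index 2: u0 ∈ [-19/111, 5/111)
j=4 picked index 3: u0 ∈ [-22/333, 41/333)
j=5 picked index 3: u0 ∈ [-59/333, 4/333)
j=6 picked index 4: u0 ∈ [-11/111, 10/111)
j=7 picked index 5: u0 ∈ [-7/333, 47/333)
j=8 picked index 5: u0 ∈ [-44/333, 10/333)
intersection: [0, 4/333)

0 4/333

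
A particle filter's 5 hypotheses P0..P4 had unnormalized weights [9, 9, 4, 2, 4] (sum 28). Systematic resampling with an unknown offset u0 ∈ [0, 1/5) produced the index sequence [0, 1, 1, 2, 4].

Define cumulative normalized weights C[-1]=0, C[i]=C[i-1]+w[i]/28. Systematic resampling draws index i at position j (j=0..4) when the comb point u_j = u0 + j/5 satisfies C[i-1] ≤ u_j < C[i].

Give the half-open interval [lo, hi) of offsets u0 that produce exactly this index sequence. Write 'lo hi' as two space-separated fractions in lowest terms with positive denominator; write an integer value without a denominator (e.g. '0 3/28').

17/140 13/70

C = [9/28, 9/14, 11/14, 6/7, 1]
j=0 picked index 0: u0 ∈ [0, 9/28)
j=1 picked index 1: u0 ∈ [17/140, 31/70)
j=2 picked index 1: u0 ∈ [-11/140, 17/70)
j=3 picked index 2: u0 ∈ [3/70, 13/70)
j=4 picked index 4: u0 ∈ [2/35, 1/5)
intersection: [17/140, 13/70)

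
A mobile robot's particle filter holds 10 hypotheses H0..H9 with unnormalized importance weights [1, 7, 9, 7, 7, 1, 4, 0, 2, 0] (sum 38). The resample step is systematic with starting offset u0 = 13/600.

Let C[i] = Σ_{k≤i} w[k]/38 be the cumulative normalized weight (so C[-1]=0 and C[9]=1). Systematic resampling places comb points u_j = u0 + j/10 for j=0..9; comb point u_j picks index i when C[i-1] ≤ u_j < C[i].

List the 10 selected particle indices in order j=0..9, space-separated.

C = [1/38, 4/19, 17/38, 12/19, 31/38, 16/19, 18/19, 18/19, 1, 1]
j=0: u_0=13/600 ∈ [0, 1/38) → index 0
j=1: u_1=73/600 ∈ [1/38, 4/19) → index 1
j=2: u_2=133/600 ∈ [4/19, 17/38) → index 2
j=3: u_3=193/600 ∈ [4/19, 17/38) → index 2
j=4: u_4=253/600 ∈ [4/19, 17/38) → index 2
j=5: u_5=313/600 ∈ [17/38, 12/19) → index 3
j=6: u_6=373/600 ∈ [17/38, 12/19) → index 3
j=7: u_7=433/600 ∈ [12/19, 31/38) → index 4
j=8: u_8=493/600 ∈ [31/38, 16/19) → index 5
j=9: u_9=553/600 ∈ [16/19, 18/19) → index 6

0 1 2 2 2 3 3 4 5 6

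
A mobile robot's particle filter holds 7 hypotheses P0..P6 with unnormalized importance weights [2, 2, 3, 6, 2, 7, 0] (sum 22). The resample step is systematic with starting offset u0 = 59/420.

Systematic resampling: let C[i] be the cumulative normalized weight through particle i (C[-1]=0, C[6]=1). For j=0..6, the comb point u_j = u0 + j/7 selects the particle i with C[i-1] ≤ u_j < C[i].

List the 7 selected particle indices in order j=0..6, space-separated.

1 2 3 3 5 5 5

C = [1/11, 2/11, 7/22, 13/22, 15/22, 1, 1]
j=0: u_0=59/420 ∈ [1/11, 2/11) → index 1
j=1: u_1=17/60 ∈ [2/11, 7/22) → index 2
j=2: u_2=179/420 ∈ [7/22, 13/22) → index 3
j=3: u_3=239/420 ∈ [7/22, 13/22) → index 3
j=4: u_4=299/420 ∈ [15/22, 1) → index 5
j=5: u_5=359/420 ∈ [15/22, 1) → index 5
j=6: u_6=419/420 ∈ [15/22, 1) → index 5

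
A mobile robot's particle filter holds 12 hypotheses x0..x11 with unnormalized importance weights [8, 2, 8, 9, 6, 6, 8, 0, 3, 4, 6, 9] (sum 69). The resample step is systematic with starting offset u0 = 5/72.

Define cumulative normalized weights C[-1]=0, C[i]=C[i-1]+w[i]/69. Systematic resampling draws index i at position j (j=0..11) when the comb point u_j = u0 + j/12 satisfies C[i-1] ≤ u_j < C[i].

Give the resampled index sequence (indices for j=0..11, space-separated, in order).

0 2 2 3 4 5 6 6 9 10 11 11

C = [8/69, 10/69, 6/23, 9/23, 11/23, 13/23, 47/69, 47/69, 50/69, 18/23, 20/23, 1]
j=0: u_0=5/72 ∈ [0, 8/69) → index 0
j=1: u_1=11/72 ∈ [10/69, 6/23) → index 2
j=2: u_2=17/72 ∈ [10/69, 6/23) → index 2
j=3: u_3=23/72 ∈ [6/23, 9/23) → index 3
j=4: u_4=29/72 ∈ [9/23, 11/23) → index 4
j=5: u_5=35/72 ∈ [11/23, 13/23) → index 5
j=6: u_6=41/72 ∈ [13/23, 47/69) → index 6
j=7: u_7=47/72 ∈ [13/23, 47/69) → index 6
j=8: u_8=53/72 ∈ [50/69, 18/23) → index 9
j=9: u_9=59/72 ∈ [18/23, 20/23) → index 10
j=10: u_10=65/72 ∈ [20/23, 1) → index 11
j=11: u_11=71/72 ∈ [20/23, 1) → index 11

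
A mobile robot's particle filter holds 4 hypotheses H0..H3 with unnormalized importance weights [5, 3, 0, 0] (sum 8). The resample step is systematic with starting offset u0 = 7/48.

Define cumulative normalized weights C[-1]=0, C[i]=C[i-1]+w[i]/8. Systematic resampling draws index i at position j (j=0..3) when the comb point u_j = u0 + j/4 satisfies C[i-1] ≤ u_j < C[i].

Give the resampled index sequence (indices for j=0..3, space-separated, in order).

0 0 1 1

C = [5/8, 1, 1, 1]
j=0: u_0=7/48 ∈ [0, 5/8) → index 0
j=1: u_1=19/48 ∈ [0, 5/8) → index 0
j=2: u_2=31/48 ∈ [5/8, 1) → index 1
j=3: u_3=43/48 ∈ [5/8, 1) → index 1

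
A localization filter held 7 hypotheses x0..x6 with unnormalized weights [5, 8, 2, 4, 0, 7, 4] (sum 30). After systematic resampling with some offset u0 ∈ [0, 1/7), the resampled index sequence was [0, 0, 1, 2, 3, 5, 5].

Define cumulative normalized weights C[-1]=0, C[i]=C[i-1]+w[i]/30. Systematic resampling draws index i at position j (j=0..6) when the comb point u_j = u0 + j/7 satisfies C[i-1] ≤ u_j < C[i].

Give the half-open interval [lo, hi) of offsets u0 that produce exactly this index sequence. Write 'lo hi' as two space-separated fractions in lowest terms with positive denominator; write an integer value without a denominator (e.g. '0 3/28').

C = [1/6, 13/30, 1/2, 19/30, 19/30, 13/15, 1]
j=0 picked index 0: u0 ∈ [0, 1/6)
j=1 picked index 0: u0 ∈ [-1/7, 1/42)
j=2 picked index 1: u0 ∈ [-5/42, 31/210)
j=3 picked index 2: u0 ∈ [1/210, 1/14)
j=4 picked index 3: u0 ∈ [-1/14, 13/210)
j=5 picked index 5: u0 ∈ [-17/210, 16/105)
j=6 picked index 5: u0 ∈ [-47/210, 1/105)
intersection: [1/210, 1/105)

1/210 1/105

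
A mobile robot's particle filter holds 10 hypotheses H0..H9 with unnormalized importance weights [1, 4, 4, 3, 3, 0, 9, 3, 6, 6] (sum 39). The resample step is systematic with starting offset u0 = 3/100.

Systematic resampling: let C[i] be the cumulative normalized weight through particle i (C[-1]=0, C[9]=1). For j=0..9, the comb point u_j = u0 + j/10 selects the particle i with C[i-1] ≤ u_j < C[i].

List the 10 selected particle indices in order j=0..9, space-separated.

C = [1/39, 5/39, 3/13, 4/13, 5/13, 5/13, 8/13, 9/13, 11/13, 1]
j=0: u_0=3/100 ∈ [1/39, 5/39) → index 1
j=1: u_1=13/100 ∈ [5/39, 3/13) → index 2
j=2: u_2=23/100 ∈ [5/39, 3/13) → index 2
j=3: u_3=33/100 ∈ [4/13, 5/13) → index 4
j=4: u_4=43/100 ∈ [5/13, 8/13) → index 6
j=5: u_5=53/100 ∈ [5/13, 8/13) → index 6
j=6: u_6=63/100 ∈ [8/13, 9/13) → index 7
j=7: u_7=73/100 ∈ [9/13, 11/13) → index 8
j=8: u_8=83/100 ∈ [9/13, 11/13) → index 8
j=9: u_9=93/100 ∈ [11/13, 1) → index 9

1 2 2 4 6 6 7 8 8 9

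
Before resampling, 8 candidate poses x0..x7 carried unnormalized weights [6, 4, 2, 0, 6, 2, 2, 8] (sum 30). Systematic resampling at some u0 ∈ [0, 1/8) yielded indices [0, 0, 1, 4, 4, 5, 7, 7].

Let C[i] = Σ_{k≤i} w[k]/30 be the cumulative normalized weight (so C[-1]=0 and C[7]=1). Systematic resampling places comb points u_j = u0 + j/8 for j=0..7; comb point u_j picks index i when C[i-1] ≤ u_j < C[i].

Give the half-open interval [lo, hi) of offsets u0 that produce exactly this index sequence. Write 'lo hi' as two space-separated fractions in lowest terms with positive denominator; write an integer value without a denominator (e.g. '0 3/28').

C = [1/5, 1/3, 2/5, 2/5, 3/5, 2/3, 11/15, 1]
j=0 picked index 0: u0 ∈ [0, 1/5)
j=1 picked index 0: u0 ∈ [-1/8, 3/40)
j=2 picked index 1: u0 ∈ [-1/20, 1/12)
j=3 picked index 4: u0 ∈ [1/40, 9/40)
j=4 picked index 4: u0 ∈ [-1/10, 1/10)
j=5 picked index 5: u0 ∈ [-1/40, 1/24)
j=6 picked index 7: u0 ∈ [-1/60, 1/4)
j=7 picked index 7: u0 ∈ [-17/120, 1/8)
intersection: [1/40, 1/24)

1/40 1/24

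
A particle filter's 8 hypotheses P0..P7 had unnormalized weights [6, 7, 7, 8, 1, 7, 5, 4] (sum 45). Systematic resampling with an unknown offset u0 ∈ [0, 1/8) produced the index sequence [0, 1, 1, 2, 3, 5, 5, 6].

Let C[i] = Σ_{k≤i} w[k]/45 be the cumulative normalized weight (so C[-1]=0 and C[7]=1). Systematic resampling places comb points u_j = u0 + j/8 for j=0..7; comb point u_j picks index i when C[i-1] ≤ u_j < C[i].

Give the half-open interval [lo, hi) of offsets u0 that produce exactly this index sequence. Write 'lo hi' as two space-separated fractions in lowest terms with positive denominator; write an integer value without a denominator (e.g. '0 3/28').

7/360 13/360

C = [2/15, 13/45, 4/9, 28/45, 29/45, 4/5, 41/45, 1]
j=0 picked index 0: u0 ∈ [0, 2/15)
j=1 picked index 1: u0 ∈ [1/120, 59/360)
j=2 picked index 1: u0 ∈ [-7/60, 7/180)
j=3 picked index 2: u0 ∈ [-31/360, 5/72)
j=4 picked index 3: u0 ∈ [-1/18, 11/90)
j=5 picked index 5: u0 ∈ [7/360, 7/40)
j=6 picked index 5: u0 ∈ [-19/180, 1/20)
j=7 picked index 6: u0 ∈ [-3/40, 13/360)
intersection: [7/360, 13/360)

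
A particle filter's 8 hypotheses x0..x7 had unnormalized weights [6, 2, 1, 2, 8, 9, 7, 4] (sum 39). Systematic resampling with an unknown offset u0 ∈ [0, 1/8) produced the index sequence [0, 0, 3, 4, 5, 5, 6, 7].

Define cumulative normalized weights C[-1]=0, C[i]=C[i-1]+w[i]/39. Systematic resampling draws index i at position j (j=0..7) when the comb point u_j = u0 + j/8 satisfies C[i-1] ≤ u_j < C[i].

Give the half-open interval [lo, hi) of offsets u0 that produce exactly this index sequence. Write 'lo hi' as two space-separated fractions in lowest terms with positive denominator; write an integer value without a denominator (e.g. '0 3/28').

7/312 3/104

C = [2/13, 8/39, 3/13, 11/39, 19/39, 28/39, 35/39, 1]
j=0 picked index 0: u0 ∈ [0, 2/13)
j=1 picked index 0: u0 ∈ [-1/8, 3/104)
j=2 picked index 3: u0 ∈ [-1/52, 5/156)
j=3 picked index 4: u0 ∈ [-29/312, 35/312)
j=4 picked index 5: u0 ∈ [-1/78, 17/78)
j=5 picked index 5: u0 ∈ [-43/312, 29/312)
j=6 picked index 6: u0 ∈ [-5/156, 23/156)
j=7 picked index 7: u0 ∈ [7/312, 1/8)
intersection: [7/312, 3/104)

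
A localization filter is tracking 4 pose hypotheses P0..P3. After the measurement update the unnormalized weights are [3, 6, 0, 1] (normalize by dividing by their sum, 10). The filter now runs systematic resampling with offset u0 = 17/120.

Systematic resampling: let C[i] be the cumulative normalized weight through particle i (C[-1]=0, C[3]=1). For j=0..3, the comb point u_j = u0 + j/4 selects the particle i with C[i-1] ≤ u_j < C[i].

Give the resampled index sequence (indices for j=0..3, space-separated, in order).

0 1 1 1

C = [3/10, 9/10, 9/10, 1]
j=0: u_0=17/120 ∈ [0, 3/10) → index 0
j=1: u_1=47/120 ∈ [3/10, 9/10) → index 1
j=2: u_2=77/120 ∈ [3/10, 9/10) → index 1
j=3: u_3=107/120 ∈ [3/10, 9/10) → index 1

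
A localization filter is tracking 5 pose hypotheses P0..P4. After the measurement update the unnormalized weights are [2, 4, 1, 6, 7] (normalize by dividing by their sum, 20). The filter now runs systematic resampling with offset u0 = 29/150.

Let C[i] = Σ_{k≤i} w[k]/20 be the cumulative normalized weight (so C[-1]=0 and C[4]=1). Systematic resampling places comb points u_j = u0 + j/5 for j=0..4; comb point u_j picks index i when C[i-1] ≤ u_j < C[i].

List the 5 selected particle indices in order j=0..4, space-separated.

C = [1/10, 3/10, 7/20, 13/20, 1]
j=0: u_0=29/150 ∈ [1/10, 3/10) → index 1
j=1: u_1=59/150 ∈ [7/20, 13/20) → index 3
j=2: u_2=89/150 ∈ [7/20, 13/20) → index 3
j=3: u_3=119/150 ∈ [13/20, 1) → index 4
j=4: u_4=149/150 ∈ [13/20, 1) → index 4

1 3 3 4 4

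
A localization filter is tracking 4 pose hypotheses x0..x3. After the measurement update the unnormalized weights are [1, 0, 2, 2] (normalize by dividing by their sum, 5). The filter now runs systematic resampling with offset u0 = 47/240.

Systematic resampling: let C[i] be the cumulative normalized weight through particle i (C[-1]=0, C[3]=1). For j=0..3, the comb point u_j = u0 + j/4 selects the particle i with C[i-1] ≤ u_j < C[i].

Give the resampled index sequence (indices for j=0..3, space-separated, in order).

0 2 3 3

C = [1/5, 1/5, 3/5, 1]
j=0: u_0=47/240 ∈ [0, 1/5) → index 0
j=1: u_1=107/240 ∈ [1/5, 3/5) → index 2
j=2: u_2=167/240 ∈ [3/5, 1) → index 3
j=3: u_3=227/240 ∈ [3/5, 1) → index 3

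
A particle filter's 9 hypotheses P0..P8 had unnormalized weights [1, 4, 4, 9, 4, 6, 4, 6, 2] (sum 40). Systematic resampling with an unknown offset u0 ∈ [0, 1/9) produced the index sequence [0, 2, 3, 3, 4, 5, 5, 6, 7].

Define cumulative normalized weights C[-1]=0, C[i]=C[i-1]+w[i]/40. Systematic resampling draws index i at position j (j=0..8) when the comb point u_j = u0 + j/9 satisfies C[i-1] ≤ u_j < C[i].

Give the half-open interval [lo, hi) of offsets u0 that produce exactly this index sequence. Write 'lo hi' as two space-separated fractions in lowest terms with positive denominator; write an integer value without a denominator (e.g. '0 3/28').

C = [1/40, 1/8, 9/40, 9/20, 11/20, 7/10, 4/5, 19/20, 1]
j=0 picked index 0: u0 ∈ [0, 1/40)
j=1 picked index 2: u0 ∈ [1/72, 41/360)
j=2 picked index 3: u0 ∈ [1/360, 41/180)
j=3 picked index 3: u0 ∈ [-13/120, 7/60)
j=4 picked index 4: u0 ∈ [1/180, 19/180)
j=5 picked index 5: u0 ∈ [-1/180, 13/90)
j=6 picked index 5: u0 ∈ [-7/60, 1/30)
j=7 picked index 6: u0 ∈ [-7/90, 1/45)
j=8 picked index 7: u0 ∈ [-4/45, 11/180)
intersection: [1/72, 1/45)

1/72 1/45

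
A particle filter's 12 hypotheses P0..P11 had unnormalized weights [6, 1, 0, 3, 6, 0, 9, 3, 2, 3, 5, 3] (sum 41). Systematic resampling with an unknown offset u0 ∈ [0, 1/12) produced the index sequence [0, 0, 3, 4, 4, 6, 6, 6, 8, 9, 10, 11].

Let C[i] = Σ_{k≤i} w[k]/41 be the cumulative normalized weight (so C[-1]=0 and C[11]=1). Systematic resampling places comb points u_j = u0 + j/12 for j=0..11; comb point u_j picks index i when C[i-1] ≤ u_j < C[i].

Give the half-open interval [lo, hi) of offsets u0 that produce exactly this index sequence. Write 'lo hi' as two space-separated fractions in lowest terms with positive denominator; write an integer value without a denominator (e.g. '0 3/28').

2/123 13/492

C = [6/41, 7/41, 7/41, 10/41, 16/41, 16/41, 25/41, 28/41, 30/41, 33/41, 38/41, 1]
j=0 picked index 0: u0 ∈ [0, 6/41)
j=1 picked index 0: u0 ∈ [-1/12, 31/492)
j=2 picked index 3: u0 ∈ [1/246, 19/246)
j=3 picked index 4: u0 ∈ [-1/164, 23/164)
j=4 picked index 4: u0 ∈ [-11/123, 7/123)
j=5 picked index 6: u0 ∈ [-13/492, 95/492)
j=6 picked index 6: u0 ∈ [-9/82, 9/82)
j=7 picked index 6: u0 ∈ [-95/492, 13/492)
j=8 picked index 8: u0 ∈ [2/123, 8/123)
j=9 picked index 9: u0 ∈ [-3/164, 9/164)
j=10 picked index 10: u0 ∈ [-7/246, 23/246)
j=11 picked index 11: u0 ∈ [5/492, 1/12)
intersection: [2/123, 13/492)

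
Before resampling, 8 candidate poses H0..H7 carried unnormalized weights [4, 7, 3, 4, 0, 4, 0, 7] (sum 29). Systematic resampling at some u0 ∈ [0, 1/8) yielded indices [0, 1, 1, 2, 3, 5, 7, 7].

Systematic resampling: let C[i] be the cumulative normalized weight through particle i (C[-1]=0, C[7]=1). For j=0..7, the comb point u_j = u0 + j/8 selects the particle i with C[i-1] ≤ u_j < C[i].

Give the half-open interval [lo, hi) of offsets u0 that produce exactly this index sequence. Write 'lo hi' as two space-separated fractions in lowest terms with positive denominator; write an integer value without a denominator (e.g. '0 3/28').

C = [4/29, 11/29, 14/29, 18/29, 18/29, 22/29, 22/29, 1]
j=0 picked index 0: u0 ∈ [0, 4/29)
j=1 picked index 1: u0 ∈ [3/232, 59/232)
j=2 picked index 1: u0 ∈ [-13/116, 15/116)
j=3 picked index 2: u0 ∈ [1/232, 25/232)
j=4 picked index 3: u0 ∈ [-1/58, 7/58)
j=5 picked index 5: u0 ∈ [-1/232, 31/232)
j=6 picked index 7: u0 ∈ [1/116, 1/4)
j=7 picked index 7: u0 ∈ [-27/232, 1/8)
intersection: [3/232, 25/232)

3/232 25/232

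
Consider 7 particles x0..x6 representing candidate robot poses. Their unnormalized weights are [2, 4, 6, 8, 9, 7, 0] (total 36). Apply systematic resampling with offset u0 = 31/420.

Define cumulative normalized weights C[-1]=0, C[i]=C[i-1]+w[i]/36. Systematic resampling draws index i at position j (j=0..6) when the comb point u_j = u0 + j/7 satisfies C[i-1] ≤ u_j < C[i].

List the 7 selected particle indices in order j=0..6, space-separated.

C = [1/18, 1/6, 1/3, 5/9, 29/36, 1, 1]
j=0: u_0=31/420 ∈ [1/18, 1/6) → index 1
j=1: u_1=13/60 ∈ [1/6, 1/3) → index 2
j=2: u_2=151/420 ∈ [1/3, 5/9) → index 3
j=3: u_3=211/420 ∈ [1/3, 5/9) → index 3
j=4: u_4=271/420 ∈ [5/9, 29/36) → index 4
j=5: u_5=331/420 ∈ [5/9, 29/36) → index 4
j=6: u_6=391/420 ∈ [29/36, 1) → index 5

1 2 3 3 4 4 5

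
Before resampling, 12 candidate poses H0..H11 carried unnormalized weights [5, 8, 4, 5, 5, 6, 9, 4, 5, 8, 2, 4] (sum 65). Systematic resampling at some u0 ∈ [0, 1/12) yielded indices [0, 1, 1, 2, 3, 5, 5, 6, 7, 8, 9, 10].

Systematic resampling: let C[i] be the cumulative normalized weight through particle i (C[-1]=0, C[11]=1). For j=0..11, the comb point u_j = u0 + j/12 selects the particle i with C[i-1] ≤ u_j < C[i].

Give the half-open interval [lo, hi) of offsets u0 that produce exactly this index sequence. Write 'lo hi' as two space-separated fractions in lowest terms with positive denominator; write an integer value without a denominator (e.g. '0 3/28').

0 1/195

C = [1/13, 1/5, 17/65, 22/65, 27/65, 33/65, 42/65, 46/65, 51/65, 59/65, 61/65, 1]
j=0 picked index 0: u0 ∈ [0, 1/13)
j=1 picked index 1: u0 ∈ [-1/156, 7/60)
j=2 picked index 1: u0 ∈ [-7/78, 1/30)
j=3 picked index 2: u0 ∈ [-1/20, 3/260)
j=4 picked index 3: u0 ∈ [-14/195, 1/195)
j=5 picked index 5: u0 ∈ [-1/780, 71/780)
j=6 picked index 5: u0 ∈ [-11/130, 1/130)
j=7 picked index 6: u0 ∈ [-59/780, 49/780)
j=8 picked index 7: u0 ∈ [-4/195, 8/195)
j=9 picked index 8: u0 ∈ [-11/260, 9/260)
j=10 picked index 9: u0 ∈ [-19/390, 29/390)
j=11 picked index 10: u0 ∈ [-7/780, 17/780)
intersection: [0, 1/195)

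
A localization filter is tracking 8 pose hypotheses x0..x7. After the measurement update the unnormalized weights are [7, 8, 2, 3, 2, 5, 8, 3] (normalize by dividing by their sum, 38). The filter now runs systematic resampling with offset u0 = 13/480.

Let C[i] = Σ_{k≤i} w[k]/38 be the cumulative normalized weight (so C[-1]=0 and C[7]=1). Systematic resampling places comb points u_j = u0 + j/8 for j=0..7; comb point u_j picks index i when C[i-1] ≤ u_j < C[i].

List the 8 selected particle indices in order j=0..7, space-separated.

C = [7/38, 15/38, 17/38, 10/19, 11/19, 27/38, 35/38, 1]
j=0: u_0=13/480 ∈ [0, 7/38) → index 0
j=1: u_1=73/480 ∈ [0, 7/38) → index 0
j=2: u_2=133/480 ∈ [7/38, 15/38) → index 1
j=3: u_3=193/480 ∈ [15/38, 17/38) → index 2
j=4: u_4=253/480 ∈ [10/19, 11/19) → index 4
j=5: u_5=313/480 ∈ [11/19, 27/38) → index 5
j=6: u_6=373/480 ∈ [27/38, 35/38) → index 6
j=7: u_7=433/480 ∈ [27/38, 35/38) → index 6

0 0 1 2 4 5 6 6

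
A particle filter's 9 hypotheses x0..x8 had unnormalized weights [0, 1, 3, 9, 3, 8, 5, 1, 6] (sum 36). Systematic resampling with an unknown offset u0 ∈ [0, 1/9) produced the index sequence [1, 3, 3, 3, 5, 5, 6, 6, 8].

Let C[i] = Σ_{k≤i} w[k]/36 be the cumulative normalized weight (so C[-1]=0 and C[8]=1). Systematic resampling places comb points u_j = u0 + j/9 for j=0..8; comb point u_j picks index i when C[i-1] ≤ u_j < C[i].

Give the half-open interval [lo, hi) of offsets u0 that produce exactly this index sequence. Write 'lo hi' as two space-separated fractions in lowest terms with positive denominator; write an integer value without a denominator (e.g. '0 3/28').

C = [0, 1/36, 1/9, 13/36, 4/9, 2/3, 29/36, 5/6, 1]
j=0 picked index 1: u0 ∈ [0, 1/36)
j=1 picked index 3: u0 ∈ [0, 1/4)
j=2 picked index 3: u0 ∈ [-1/9, 5/36)
j=3 picked index 3: u0 ∈ [-2/9, 1/36)
j=4 picked index 5: u0 ∈ [0, 2/9)
j=5 picked index 5: u0 ∈ [-1/9, 1/9)
j=6 picked index 6: u0 ∈ [0, 5/36)
j=7 picked index 6: u0 ∈ [-1/9, 1/36)
j=8 picked index 8: u0 ∈ [-1/18, 1/9)
intersection: [0, 1/36)

0 1/36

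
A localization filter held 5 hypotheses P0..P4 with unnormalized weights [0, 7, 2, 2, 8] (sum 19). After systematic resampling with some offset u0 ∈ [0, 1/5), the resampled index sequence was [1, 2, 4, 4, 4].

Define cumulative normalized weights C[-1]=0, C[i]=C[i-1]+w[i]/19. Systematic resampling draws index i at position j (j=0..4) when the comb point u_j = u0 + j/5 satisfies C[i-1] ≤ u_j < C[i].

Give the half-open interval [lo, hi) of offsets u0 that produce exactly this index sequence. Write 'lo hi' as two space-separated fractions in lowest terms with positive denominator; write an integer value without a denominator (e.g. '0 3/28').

C = [0, 7/19, 9/19, 11/19, 1]
j=0 picked index 1: u0 ∈ [0, 7/19)
j=1 picked index 2: u0 ∈ [16/95, 26/95)
j=2 picked index 4: u0 ∈ [17/95, 3/5)
j=3 picked index 4: u0 ∈ [-2/95, 2/5)
j=4 picked index 4: u0 ∈ [-21/95, 1/5)
intersection: [17/95, 1/5)

17/95 1/5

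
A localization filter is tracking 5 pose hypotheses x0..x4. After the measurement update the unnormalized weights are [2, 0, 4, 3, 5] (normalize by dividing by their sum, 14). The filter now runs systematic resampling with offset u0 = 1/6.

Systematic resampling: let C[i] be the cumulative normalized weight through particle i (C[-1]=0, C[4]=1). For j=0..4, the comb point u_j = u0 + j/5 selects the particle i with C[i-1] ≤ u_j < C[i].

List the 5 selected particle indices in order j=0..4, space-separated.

C = [1/7, 1/7, 3/7, 9/14, 1]
j=0: u_0=1/6 ∈ [1/7, 3/7) → index 2
j=1: u_1=11/30 ∈ [1/7, 3/7) → index 2
j=2: u_2=17/30 ∈ [3/7, 9/14) → index 3
j=3: u_3=23/30 ∈ [9/14, 1) → index 4
j=4: u_4=29/30 ∈ [9/14, 1) → index 4

2 2 3 4 4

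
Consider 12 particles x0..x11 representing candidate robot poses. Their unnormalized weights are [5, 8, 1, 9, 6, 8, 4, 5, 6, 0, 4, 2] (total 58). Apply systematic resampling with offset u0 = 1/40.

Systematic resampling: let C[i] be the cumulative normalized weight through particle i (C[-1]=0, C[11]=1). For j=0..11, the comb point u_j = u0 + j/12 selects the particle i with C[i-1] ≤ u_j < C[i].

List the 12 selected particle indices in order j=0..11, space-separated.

C = [5/58, 13/58, 7/29, 23/58, 1/2, 37/58, 41/58, 23/29, 26/29, 26/29, 28/29, 1]
j=0: u_0=1/40 ∈ [0, 5/58) → index 0
j=1: u_1=13/120 ∈ [5/58, 13/58) → index 1
j=2: u_2=23/120 ∈ [5/58, 13/58) → index 1
j=3: u_3=11/40 ∈ [7/29, 23/58) → index 3
j=4: u_4=43/120 ∈ [7/29, 23/58) → index 3
j=5: u_5=53/120 ∈ [23/58, 1/2) → index 4
j=6: u_6=21/40 ∈ [1/2, 37/58) → index 5
j=7: u_7=73/120 ∈ [1/2, 37/58) → index 5
j=8: u_8=83/120 ∈ [37/58, 41/58) → index 6
j=9: u_9=31/40 ∈ [41/58, 23/29) → index 7
j=10: u_10=103/120 ∈ [23/29, 26/29) → index 8
j=11: u_11=113/120 ∈ [26/29, 28/29) → index 10

0 1 1 3 3 4 5 5 6 7 8 10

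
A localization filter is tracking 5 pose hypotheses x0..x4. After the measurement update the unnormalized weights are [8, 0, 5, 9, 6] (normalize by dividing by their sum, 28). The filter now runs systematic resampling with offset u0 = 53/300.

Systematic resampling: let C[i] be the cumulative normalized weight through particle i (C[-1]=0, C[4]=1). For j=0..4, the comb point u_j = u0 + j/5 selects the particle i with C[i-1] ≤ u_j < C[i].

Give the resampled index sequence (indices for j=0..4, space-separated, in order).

C = [2/7, 2/7, 13/28, 11/14, 1]
j=0: u_0=53/300 ∈ [0, 2/7) → index 0
j=1: u_1=113/300 ∈ [2/7, 13/28) → index 2
j=2: u_2=173/300 ∈ [13/28, 11/14) → index 3
j=3: u_3=233/300 ∈ [13/28, 11/14) → index 3
j=4: u_4=293/300 ∈ [11/14, 1) → index 4

0 2 3 3 4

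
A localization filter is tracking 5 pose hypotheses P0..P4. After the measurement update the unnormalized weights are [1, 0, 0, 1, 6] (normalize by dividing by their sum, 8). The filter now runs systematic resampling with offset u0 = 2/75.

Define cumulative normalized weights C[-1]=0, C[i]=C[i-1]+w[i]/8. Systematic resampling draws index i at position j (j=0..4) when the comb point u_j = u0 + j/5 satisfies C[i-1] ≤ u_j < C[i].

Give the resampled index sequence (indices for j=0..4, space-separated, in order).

0 3 4 4 4

C = [1/8, 1/8, 1/8, 1/4, 1]
j=0: u_0=2/75 ∈ [0, 1/8) → index 0
j=1: u_1=17/75 ∈ [1/8, 1/4) → index 3
j=2: u_2=32/75 ∈ [1/4, 1) → index 4
j=3: u_3=47/75 ∈ [1/4, 1) → index 4
j=4: u_4=62/75 ∈ [1/4, 1) → index 4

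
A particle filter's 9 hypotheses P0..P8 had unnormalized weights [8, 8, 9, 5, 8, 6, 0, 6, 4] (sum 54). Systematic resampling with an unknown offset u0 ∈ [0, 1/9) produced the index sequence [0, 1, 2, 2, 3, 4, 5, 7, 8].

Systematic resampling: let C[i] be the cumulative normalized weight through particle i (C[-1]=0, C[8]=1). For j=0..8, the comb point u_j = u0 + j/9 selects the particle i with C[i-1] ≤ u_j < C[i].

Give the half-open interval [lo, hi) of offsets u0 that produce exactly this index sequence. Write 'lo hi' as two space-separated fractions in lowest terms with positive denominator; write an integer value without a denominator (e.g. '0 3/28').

C = [4/27, 8/27, 25/54, 5/9, 19/27, 22/27, 22/27, 25/27, 1]
j=0 picked index 0: u0 ∈ [0, 4/27)
j=1 picked index 1: u0 ∈ [1/27, 5/27)
j=2 picked index 2: u0 ∈ [2/27, 13/54)
j=3 picked index 2: u0 ∈ [-1/27, 7/54)
j=4 picked index 3: u0 ∈ [1/54, 1/9)
j=5 picked index 4: u0 ∈ [0, 4/27)
j=6 picked index 5: u0 ∈ [1/27, 4/27)
j=7 picked index 7: u0 ∈ [1/27, 4/27)
j=8 picked index 8: u0 ∈ [1/27, 1/9)
intersection: [2/27, 1/9)

2/27 1/9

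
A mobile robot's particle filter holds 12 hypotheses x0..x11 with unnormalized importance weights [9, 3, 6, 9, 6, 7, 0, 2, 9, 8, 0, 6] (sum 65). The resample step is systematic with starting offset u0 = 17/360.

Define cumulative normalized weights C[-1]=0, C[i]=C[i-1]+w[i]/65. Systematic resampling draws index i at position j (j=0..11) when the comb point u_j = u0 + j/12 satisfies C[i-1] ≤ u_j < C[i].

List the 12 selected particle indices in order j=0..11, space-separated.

C = [9/65, 12/65, 18/65, 27/65, 33/65, 8/13, 8/13, 42/65, 51/65, 59/65, 59/65, 1]
j=0: u_0=17/360 ∈ [0, 9/65) → index 0
j=1: u_1=47/360 ∈ [0, 9/65) → index 0
j=2: u_2=77/360 ∈ [12/65, 18/65) → index 2
j=3: u_3=107/360 ∈ [18/65, 27/65) → index 3
j=4: u_4=137/360 ∈ [18/65, 27/65) → index 3
j=5: u_5=167/360 ∈ [27/65, 33/65) → index 4
j=6: u_6=197/360 ∈ [33/65, 8/13) → index 5
j=7: u_7=227/360 ∈ [8/13, 42/65) → index 7
j=8: u_8=257/360 ∈ [42/65, 51/65) → index 8
j=9: u_9=287/360 ∈ [51/65, 59/65) → index 9
j=10: u_10=317/360 ∈ [51/65, 59/65) → index 9
j=11: u_11=347/360 ∈ [59/65, 1) → index 11

0 0 2 3 3 4 5 7 8 9 9 11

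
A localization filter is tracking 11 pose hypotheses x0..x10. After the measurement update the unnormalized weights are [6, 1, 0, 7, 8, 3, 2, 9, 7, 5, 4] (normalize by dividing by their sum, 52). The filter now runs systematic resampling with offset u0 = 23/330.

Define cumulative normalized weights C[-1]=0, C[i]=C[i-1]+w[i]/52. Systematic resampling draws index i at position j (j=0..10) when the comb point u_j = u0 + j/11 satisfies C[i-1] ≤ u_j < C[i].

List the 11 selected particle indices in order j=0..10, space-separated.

0 3 3 4 5 7 7 8 8 9 10

C = [3/26, 7/52, 7/52, 7/26, 11/26, 25/52, 27/52, 9/13, 43/52, 12/13, 1]
j=0: u_0=23/330 ∈ [0, 3/26) → index 0
j=1: u_1=53/330 ∈ [7/52, 7/26) → index 3
j=2: u_2=83/330 ∈ [7/52, 7/26) → index 3
j=3: u_3=113/330 ∈ [7/26, 11/26) → index 4
j=4: u_4=13/30 ∈ [11/26, 25/52) → index 5
j=5: u_5=173/330 ∈ [27/52, 9/13) → index 7
j=6: u_6=203/330 ∈ [27/52, 9/13) → index 7
j=7: u_7=233/330 ∈ [9/13, 43/52) → index 8
j=8: u_8=263/330 ∈ [9/13, 43/52) → index 8
j=9: u_9=293/330 ∈ [43/52, 12/13) → index 9
j=10: u_10=323/330 ∈ [12/13, 1) → index 10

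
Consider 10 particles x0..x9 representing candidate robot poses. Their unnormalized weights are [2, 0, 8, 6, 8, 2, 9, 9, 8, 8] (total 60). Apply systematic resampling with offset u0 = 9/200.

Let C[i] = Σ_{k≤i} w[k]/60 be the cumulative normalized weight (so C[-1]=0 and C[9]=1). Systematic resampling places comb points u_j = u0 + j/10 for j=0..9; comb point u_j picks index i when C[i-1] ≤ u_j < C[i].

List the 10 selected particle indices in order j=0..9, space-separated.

2 2 3 4 6 6 7 8 8 9

C = [1/30, 1/30, 1/6, 4/15, 2/5, 13/30, 7/12, 11/15, 13/15, 1]
j=0: u_0=9/200 ∈ [1/30, 1/6) → index 2
j=1: u_1=29/200 ∈ [1/30, 1/6) → index 2
j=2: u_2=49/200 ∈ [1/6, 4/15) → index 3
j=3: u_3=69/200 ∈ [4/15, 2/5) → index 4
j=4: u_4=89/200 ∈ [13/30, 7/12) → index 6
j=5: u_5=109/200 ∈ [13/30, 7/12) → index 6
j=6: u_6=129/200 ∈ [7/12, 11/15) → index 7
j=7: u_7=149/200 ∈ [11/15, 13/15) → index 8
j=8: u_8=169/200 ∈ [11/15, 13/15) → index 8
j=9: u_9=189/200 ∈ [13/15, 1) → index 9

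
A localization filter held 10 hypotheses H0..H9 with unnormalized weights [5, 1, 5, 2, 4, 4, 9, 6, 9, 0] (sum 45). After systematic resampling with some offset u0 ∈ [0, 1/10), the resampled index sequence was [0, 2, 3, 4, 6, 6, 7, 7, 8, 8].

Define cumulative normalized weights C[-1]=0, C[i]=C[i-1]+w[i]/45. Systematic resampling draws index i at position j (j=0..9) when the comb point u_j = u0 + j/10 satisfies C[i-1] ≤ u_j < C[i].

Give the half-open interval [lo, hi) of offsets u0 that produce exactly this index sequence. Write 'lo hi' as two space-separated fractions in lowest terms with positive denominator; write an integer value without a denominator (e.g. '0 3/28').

C = [1/9, 2/15, 11/45, 13/45, 17/45, 7/15, 2/3, 4/5, 1, 1]
j=0 picked index 0: u0 ∈ [0, 1/9)
j=1 picked index 2: u0 ∈ [1/30, 13/90)
j=2 picked index 3: u0 ∈ [2/45, 4/45)
j=3 picked index 4: u0 ∈ [-1/90, 7/90)
j=4 picked index 6: u0 ∈ [1/15, 4/15)
j=5 picked index 6: u0 ∈ [-1/30, 1/6)
j=6 picked index 7: u0 ∈ [1/15, 1/5)
j=7 picked index 7: u0 ∈ [-1/30, 1/10)
j=8 picked index 8: u0 ∈ [0, 1/5)
j=9 picked index 8: u0 ∈ [-1/10, 1/10)
intersection: [1/15, 7/90)

1/15 7/90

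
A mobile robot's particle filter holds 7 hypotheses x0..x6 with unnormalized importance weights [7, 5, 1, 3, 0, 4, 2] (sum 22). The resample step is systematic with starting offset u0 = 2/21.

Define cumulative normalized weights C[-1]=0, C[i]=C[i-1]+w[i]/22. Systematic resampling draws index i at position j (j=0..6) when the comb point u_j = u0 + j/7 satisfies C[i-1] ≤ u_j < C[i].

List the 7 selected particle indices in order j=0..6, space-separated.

C = [7/22, 6/11, 13/22, 8/11, 8/11, 10/11, 1]
j=0: u_0=2/21 ∈ [0, 7/22) → index 0
j=1: u_1=5/21 ∈ [0, 7/22) → index 0
j=2: u_2=8/21 ∈ [7/22, 6/11) → index 1
j=3: u_3=11/21 ∈ [7/22, 6/11) → index 1
j=4: u_4=2/3 ∈ [13/22, 8/11) → index 3
j=5: u_5=17/21 ∈ [8/11, 10/11) → index 5
j=6: u_6=20/21 ∈ [10/11, 1) → index 6

0 0 1 1 3 5 6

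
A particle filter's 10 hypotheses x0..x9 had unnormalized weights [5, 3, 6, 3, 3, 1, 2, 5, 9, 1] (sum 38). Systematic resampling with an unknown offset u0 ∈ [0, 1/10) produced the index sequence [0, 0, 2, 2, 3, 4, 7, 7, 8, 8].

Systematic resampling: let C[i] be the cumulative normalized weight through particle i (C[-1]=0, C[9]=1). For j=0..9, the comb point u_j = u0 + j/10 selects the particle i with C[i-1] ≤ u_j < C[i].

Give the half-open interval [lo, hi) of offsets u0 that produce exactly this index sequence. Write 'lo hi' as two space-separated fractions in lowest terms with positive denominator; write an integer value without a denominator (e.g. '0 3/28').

C = [5/38, 4/19, 7/19, 17/38, 10/19, 21/38, 23/38, 14/19, 37/38, 1]
j=0 picked index 0: u0 ∈ [0, 5/38)
j=1 picked index 0: u0 ∈ [-1/10, 3/95)
j=2 picked index 2: u0 ∈ [1/95, 16/95)
j=3 picked index 2: u0 ∈ [-17/190, 13/190)
j=4 picked index 3: u0 ∈ [-3/95, 9/190)
j=5 picked index 4: u0 ∈ [-1/19, 1/38)
j=6 picked index 7: u0 ∈ [1/190, 13/95)
j=7 picked index 7: u0 ∈ [-9/95, 7/190)
j=8 picked index 8: u0 ∈ [-6/95, 33/190)
j=9 picked index 8: u0 ∈ [-31/190, 7/95)
intersection: [1/95, 1/38)

1/95 1/38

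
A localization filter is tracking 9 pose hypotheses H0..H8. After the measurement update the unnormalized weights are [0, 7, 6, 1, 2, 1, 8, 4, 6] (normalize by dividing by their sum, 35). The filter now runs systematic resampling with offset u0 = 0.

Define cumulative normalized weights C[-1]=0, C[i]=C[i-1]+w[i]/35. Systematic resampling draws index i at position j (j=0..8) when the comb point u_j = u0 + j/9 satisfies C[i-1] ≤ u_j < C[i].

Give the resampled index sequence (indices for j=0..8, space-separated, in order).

1 1 2 2 4 6 6 7 8

C = [0, 1/5, 13/35, 2/5, 16/35, 17/35, 5/7, 29/35, 1]
j=0: u_0=0 ∈ [0, 1/5) → index 1
j=1: u_1=1/9 ∈ [0, 1/5) → index 1
j=2: u_2=2/9 ∈ [1/5, 13/35) → index 2
j=3: u_3=1/3 ∈ [1/5, 13/35) → index 2
j=4: u_4=4/9 ∈ [2/5, 16/35) → index 4
j=5: u_5=5/9 ∈ [17/35, 5/7) → index 6
j=6: u_6=2/3 ∈ [17/35, 5/7) → index 6
j=7: u_7=7/9 ∈ [5/7, 29/35) → index 7
j=8: u_8=8/9 ∈ [29/35, 1) → index 8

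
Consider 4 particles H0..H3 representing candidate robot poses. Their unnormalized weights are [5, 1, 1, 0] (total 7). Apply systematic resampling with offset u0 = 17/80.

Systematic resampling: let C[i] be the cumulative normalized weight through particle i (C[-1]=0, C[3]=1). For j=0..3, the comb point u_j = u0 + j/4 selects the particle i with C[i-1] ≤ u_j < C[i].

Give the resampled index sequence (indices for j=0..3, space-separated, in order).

0 0 0 2

C = [5/7, 6/7, 1, 1]
j=0: u_0=17/80 ∈ [0, 5/7) → index 0
j=1: u_1=37/80 ∈ [0, 5/7) → index 0
j=2: u_2=57/80 ∈ [0, 5/7) → index 0
j=3: u_3=77/80 ∈ [6/7, 1) → index 2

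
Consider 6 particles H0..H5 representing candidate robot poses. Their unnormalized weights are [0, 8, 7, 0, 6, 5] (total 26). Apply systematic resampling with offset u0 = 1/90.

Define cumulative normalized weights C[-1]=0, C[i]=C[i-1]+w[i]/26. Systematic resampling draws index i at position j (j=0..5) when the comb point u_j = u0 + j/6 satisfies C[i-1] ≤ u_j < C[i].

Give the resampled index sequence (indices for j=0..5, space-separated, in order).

C = [0, 4/13, 15/26, 15/26, 21/26, 1]
j=0: u_0=1/90 ∈ [0, 4/13) → index 1
j=1: u_1=8/45 ∈ [0, 4/13) → index 1
j=2: u_2=31/90 ∈ [4/13, 15/26) → index 2
j=3: u_3=23/45 ∈ [4/13, 15/26) → index 2
j=4: u_4=61/90 ∈ [15/26, 21/26) → index 4
j=5: u_5=38/45 ∈ [21/26, 1) → index 5

1 1 2 2 4 5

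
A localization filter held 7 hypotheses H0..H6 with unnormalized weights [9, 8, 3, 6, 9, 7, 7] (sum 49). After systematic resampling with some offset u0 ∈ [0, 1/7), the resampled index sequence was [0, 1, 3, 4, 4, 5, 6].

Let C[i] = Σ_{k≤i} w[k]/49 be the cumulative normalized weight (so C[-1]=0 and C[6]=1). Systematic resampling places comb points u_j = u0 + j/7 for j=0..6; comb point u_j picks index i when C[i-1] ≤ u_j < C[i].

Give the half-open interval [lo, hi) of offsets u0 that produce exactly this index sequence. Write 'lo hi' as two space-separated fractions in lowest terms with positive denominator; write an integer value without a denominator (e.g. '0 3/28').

6/49 1/7

C = [9/49, 17/49, 20/49, 26/49, 5/7, 6/7, 1]
j=0 picked index 0: u0 ∈ [0, 9/49)
j=1 picked index 1: u0 ∈ [2/49, 10/49)
j=2 picked index 3: u0 ∈ [6/49, 12/49)
j=3 picked index 4: u0 ∈ [5/49, 2/7)
j=4 picked index 4: u0 ∈ [-2/49, 1/7)
j=5 picked index 5: u0 ∈ [0, 1/7)
j=6 picked index 6: u0 ∈ [0, 1/7)
intersection: [6/49, 1/7)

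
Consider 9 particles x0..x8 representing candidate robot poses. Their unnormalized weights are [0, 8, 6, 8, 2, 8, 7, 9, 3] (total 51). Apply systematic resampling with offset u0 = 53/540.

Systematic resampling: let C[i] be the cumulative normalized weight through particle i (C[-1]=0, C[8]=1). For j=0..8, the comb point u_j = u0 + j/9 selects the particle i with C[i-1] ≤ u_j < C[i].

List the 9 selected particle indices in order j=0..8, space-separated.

C = [0, 8/51, 14/51, 22/51, 8/17, 32/51, 13/17, 16/17, 1]
j=0: u_0=53/540 ∈ [0, 8/51) → index 1
j=1: u_1=113/540 ∈ [8/51, 14/51) → index 2
j=2: u_2=173/540 ∈ [14/51, 22/51) → index 3
j=3: u_3=233/540 ∈ [22/51, 8/17) → index 4
j=4: u_4=293/540 ∈ [8/17, 32/51) → index 5
j=5: u_5=353/540 ∈ [32/51, 13/17) → index 6
j=6: u_6=413/540 ∈ [13/17, 16/17) → index 7
j=7: u_7=473/540 ∈ [13/17, 16/17) → index 7
j=8: u_8=533/540 ∈ [16/17, 1) → index 8

1 2 3 4 5 6 7 7 8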